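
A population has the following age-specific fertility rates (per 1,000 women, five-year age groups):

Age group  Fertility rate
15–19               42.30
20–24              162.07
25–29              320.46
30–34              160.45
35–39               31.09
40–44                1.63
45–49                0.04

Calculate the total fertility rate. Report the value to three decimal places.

Sum of ASFRs = 42.30 + 162.07 + 320.46 + 160.45 + 31.09 + 1.63 + 0.04 = 718.04
TFR = 5 × 718.04 / 1000 = 3.5902

3.590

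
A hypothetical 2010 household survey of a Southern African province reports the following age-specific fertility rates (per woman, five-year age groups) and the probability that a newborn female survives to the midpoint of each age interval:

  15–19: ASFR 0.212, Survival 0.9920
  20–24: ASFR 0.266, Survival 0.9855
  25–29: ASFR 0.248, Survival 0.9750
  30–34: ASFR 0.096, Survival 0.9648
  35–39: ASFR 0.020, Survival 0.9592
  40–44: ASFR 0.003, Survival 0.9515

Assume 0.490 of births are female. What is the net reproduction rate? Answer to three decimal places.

2.031

Proportion female at birth = 0.490.
Weighting each age-specific rate by interval width and survival:
  15–19: 5 × 0.212 × 0.9920 = 1.05152
  20–24: 5 × 0.266 × 0.9855 = 1.31072
  25–29: 5 × 0.248 × 0.9750 = 1.20900
  30–34: 5 × 0.096 × 0.9648 = 0.46310
  35–39: 5 × 0.020 × 0.9592 = 0.09592
  40–44: 5 × 0.003 × 0.9515 = 0.01427
Sum = 4.14453
NRR = 0.490 × 4.14453 = 2.03082
An NRR exceeding 1 indicates intrinsic growth under these rates.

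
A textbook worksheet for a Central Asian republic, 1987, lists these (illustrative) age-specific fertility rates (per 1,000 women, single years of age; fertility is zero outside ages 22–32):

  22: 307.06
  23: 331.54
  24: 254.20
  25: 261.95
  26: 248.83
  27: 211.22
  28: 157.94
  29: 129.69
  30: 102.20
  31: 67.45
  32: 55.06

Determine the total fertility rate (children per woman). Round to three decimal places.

2.127

Sum of ASFRs = 307.06 + 331.54 + 254.20 + 261.95 + 248.83 + 211.22 + 157.94 + 129.69 + 102.20 + 67.45 + 55.06 = 2127.14
TFR = 2127.14 / 1000 = 2.12714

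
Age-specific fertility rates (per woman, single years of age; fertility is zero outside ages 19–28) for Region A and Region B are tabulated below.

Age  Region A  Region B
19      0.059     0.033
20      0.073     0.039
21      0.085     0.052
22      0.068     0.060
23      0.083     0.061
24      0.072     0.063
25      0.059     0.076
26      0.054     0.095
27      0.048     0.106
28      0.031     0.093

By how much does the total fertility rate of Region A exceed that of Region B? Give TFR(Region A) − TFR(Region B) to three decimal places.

-0.046

Region A:
  Sum of ASFRs = 0.059 + 0.073 + 0.085 + 0.068 + 0.083 + 0.072 + 0.059 + 0.054 + 0.048 + 0.031 = 0.632
  TFR = 0.632
Region B:
  Sum of ASFRs = 0.033 + 0.039 + 0.052 + 0.060 + 0.061 + 0.063 + 0.076 + 0.095 + 0.106 + 0.093 = 0.678
  TFR = 0.678
Difference = 0.632 − 0.678 = -0.046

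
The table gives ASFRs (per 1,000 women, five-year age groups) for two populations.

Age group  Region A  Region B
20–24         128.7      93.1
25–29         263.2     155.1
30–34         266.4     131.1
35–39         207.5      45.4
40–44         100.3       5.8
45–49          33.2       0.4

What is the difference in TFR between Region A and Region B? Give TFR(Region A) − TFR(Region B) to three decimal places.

2.842

Region A:
  Sum of ASFRs = 128.7 + 263.2 + 266.4 + 207.5 + 100.3 + 33.2 = 999.3
  TFR = 5 × 999.3 / 1000 = 4.9965
Region B:
  Sum of ASFRs = 93.1 + 155.1 + 131.1 + 45.4 + 5.8 + 0.4 = 430.9
  TFR = 5 × 430.9 / 1000 = 2.1545
Difference = 4.9965 − 2.1545 = 2.842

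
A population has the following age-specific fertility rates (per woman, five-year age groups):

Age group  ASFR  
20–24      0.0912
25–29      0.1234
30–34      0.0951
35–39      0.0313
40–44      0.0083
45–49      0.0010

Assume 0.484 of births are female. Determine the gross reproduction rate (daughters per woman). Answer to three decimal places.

0.848

Proportion female at birth = 0.484.
Sum of ASFRs = 0.0912 + 0.1234 + 0.0951 + 0.0313 + 0.0083 + 0.0010 = 0.3503
TFR = 5 × 0.3503 = 1.7515
GRR = 0.484 × 1.7515 = 0.84773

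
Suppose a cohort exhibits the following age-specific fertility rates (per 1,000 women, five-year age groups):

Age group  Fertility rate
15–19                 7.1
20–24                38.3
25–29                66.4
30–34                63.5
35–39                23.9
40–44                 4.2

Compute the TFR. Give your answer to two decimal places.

Sum of ASFRs = 7.1 + 38.3 + 66.4 + 63.5 + 23.9 + 4.2 = 203.4
TFR = 5 × 203.4 / 1000 = 1.017

1.02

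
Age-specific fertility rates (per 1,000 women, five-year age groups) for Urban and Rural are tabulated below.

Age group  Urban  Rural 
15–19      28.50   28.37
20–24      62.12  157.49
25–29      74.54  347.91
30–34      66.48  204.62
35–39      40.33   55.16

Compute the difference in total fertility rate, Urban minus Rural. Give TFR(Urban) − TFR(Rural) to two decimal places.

Urban:
  Sum of ASFRs = 28.50 + 62.12 + 74.54 + 66.48 + 40.33 = 271.97
  TFR = 5 × 271.97 / 1000 = 1.35985
Rural:
  Sum of ASFRs = 28.37 + 157.49 + 347.91 + 204.62 + 55.16 = 793.55
  TFR = 5 × 793.55 / 1000 = 3.96775
Difference = 1.35985 − 3.96775 = -2.6079

-2.61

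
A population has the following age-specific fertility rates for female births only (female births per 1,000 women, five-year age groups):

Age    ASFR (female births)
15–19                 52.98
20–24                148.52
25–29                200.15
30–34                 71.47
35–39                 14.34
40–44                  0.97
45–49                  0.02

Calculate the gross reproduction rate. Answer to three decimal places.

2.442

Sum of female ASFRs = 52.98 + 148.52 + 200.15 + 71.47 + 14.34 + 0.97 + 0.02 = 488.45
GRR = 5 × 488.45 / 1000 = 2.44225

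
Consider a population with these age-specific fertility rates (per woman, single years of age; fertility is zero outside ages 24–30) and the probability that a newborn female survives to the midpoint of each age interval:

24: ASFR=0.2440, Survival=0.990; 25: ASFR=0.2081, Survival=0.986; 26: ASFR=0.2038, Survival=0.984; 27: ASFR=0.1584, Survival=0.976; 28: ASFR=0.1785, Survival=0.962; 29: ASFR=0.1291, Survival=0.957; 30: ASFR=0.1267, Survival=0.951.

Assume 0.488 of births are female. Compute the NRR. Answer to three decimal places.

0.594

Proportion female at birth = 0.488.
Per-age-group product (1 × ASFR × survival probability):
  24: 1 × 0.2440 × 0.990 = 0.24156
  25: 1 × 0.2081 × 0.986 = 0.20519
  26: 1 × 0.2038 × 0.984 = 0.20054
  27: 1 × 0.1584 × 0.976 = 0.15460
  28: 1 × 0.1785 × 0.962 = 0.17172
  29: 1 × 0.1291 × 0.957 = 0.12355
  30: 1 × 0.1267 × 0.951 = 0.12049
Sum = 1.21765
NRR = 0.488 × 1.21765 = 0.59421
NRR < 1, so the cohort does not fully replace itself.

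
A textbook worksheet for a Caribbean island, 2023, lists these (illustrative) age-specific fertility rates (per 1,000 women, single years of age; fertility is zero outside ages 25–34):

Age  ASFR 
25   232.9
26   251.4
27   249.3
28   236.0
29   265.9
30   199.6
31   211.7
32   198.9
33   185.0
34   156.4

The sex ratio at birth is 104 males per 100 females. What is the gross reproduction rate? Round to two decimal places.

Proportion female at birth = 100 / (100 + 104) = 0.49020.
Sum of ASFRs = 232.9 + 251.4 + 249.3 + 236.0 + 265.9 + 199.6 + 211.7 + 198.9 + 185.0 + 156.4 = 2187.1
TFR = 2187.1 / 1000 = 2.1871
GRR = 0.49020 × 2.1871 = 1.07212

1.07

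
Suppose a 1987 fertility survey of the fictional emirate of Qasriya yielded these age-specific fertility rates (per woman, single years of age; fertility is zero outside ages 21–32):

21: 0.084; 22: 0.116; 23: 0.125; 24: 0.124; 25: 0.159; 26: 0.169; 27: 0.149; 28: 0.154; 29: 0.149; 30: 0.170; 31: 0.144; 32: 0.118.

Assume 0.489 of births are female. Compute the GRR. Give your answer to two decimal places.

0.81

Proportion female at birth = 0.489.
Sum of ASFRs = 0.084 + 0.116 + 0.125 + 0.124 + 0.159 + 0.169 + 0.149 + 0.154 + 0.149 + 0.170 + 0.144 + 0.118 = 1.661
TFR = 1.661
GRR = 0.489 × 1.661 = 0.81223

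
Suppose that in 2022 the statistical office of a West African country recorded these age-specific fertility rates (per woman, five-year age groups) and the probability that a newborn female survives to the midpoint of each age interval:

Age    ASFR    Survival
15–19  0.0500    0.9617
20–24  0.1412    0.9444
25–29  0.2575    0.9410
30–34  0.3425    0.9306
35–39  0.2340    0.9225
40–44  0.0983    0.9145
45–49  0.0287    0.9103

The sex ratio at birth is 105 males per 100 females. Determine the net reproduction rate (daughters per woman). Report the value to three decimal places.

2.620

Proportion female at birth = 100 / (100 + 105) = 0.48780.
Weighting each age-specific rate by interval width and survival:
  15–19: 5 × 0.0500 × 0.9617 = 0.24043
  20–24: 5 × 0.1412 × 0.9444 = 0.66675
  25–29: 5 × 0.2575 × 0.9410 = 1.21154
  30–34: 5 × 0.3425 × 0.9306 = 1.59365
  35–39: 5 × 0.2340 × 0.9225 = 1.07933
  40–44: 5 × 0.0983 × 0.9145 = 0.44948
  45–49: 5 × 0.0287 × 0.9103 = 0.13063
Sum = 5.37181
NRR = 0.48780 × 5.37181 = 2.62037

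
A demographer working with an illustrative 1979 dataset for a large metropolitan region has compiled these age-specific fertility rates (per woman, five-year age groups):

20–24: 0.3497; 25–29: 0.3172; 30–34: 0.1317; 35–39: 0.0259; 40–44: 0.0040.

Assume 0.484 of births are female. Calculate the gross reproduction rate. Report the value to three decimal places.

2.005

Proportion female at birth = 0.484.
Sum of ASFRs = 0.3497 + 0.3172 + 0.1317 + 0.0259 + 0.0040 = 0.8285
TFR = 5 × 0.8285 = 4.1425
GRR = 0.484 × 4.1425 = 2.00497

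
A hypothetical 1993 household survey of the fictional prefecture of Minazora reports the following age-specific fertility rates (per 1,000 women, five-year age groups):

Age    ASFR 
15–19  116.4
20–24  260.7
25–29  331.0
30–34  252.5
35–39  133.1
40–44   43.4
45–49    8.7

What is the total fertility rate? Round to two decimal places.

5.73

Sum of ASFRs = 116.4 + 260.7 + 331.0 + 252.5 + 133.1 + 43.4 + 8.7 = 1145.8
TFR = 5 × 1145.8 / 1000 = 5.729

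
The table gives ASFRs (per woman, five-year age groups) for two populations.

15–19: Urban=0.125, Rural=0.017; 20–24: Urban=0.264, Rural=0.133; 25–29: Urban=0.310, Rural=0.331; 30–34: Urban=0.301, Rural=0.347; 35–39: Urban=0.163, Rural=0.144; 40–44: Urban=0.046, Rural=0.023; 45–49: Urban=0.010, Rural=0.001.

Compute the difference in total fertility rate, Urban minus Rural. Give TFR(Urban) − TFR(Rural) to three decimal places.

Urban:
  Sum of ASFRs = 0.125 + 0.264 + 0.310 + 0.301 + 0.163 + 0.046 + 0.010 = 1.219
  TFR = 5 × 1.219 = 6.095
Rural:
  Sum of ASFRs = 0.017 + 0.133 + 0.331 + 0.347 + 0.144 + 0.023 + 0.001 = 0.996
  TFR = 5 × 0.996 = 4.98
Difference = 6.095 − 4.98 = 1.115

1.115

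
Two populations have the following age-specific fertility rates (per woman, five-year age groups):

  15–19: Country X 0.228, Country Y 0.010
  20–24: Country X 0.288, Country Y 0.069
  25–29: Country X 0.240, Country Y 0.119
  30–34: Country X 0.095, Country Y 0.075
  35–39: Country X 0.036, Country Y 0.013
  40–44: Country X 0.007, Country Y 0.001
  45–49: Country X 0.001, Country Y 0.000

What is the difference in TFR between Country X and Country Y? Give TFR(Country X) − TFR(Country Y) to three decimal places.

3.040

Country X:
  Sum of ASFRs = 0.228 + 0.288 + 0.240 + 0.095 + 0.036 + 0.007 + 0.001 = 0.895
  TFR = 5 × 0.895 = 4.475
Country Y:
  Sum of ASFRs = 0.010 + 0.069 + 0.119 + 0.075 + 0.013 + 0.001 + 0.000 = 0.287
  TFR = 5 × 0.287 = 1.435
Difference = 4.475 − 1.435 = 3.04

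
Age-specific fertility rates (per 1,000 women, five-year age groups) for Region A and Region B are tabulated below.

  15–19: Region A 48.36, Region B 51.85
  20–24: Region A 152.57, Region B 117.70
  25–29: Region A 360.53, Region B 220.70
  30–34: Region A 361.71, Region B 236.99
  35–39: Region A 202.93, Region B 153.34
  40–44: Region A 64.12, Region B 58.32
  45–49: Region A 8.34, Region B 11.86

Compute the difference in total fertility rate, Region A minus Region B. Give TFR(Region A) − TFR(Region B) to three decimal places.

Region A:
  Sum of ASFRs = 48.36 + 152.57 + 360.53 + 361.71 + 202.93 + 64.12 + 8.34 = 1198.56
  TFR = 5 × 1198.56 / 1000 = 5.9928
Region B:
  Sum of ASFRs = 51.85 + 117.70 + 220.70 + 236.99 + 153.34 + 58.32 + 11.86 = 850.76
  TFR = 5 × 850.76 / 1000 = 4.2538
Difference = 5.9928 − 4.2538 = 1.739

1.739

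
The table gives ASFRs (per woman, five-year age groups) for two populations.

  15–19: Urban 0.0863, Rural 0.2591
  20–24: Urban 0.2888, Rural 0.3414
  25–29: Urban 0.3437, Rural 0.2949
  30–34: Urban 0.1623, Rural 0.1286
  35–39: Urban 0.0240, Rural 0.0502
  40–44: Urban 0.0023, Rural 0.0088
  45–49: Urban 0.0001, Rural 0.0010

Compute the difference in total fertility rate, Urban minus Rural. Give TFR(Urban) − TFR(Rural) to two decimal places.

-0.88

Urban:
  Sum of ASFRs = 0.0863 + 0.2888 + 0.3437 + 0.1623 + 0.0240 + 0.0023 + 0.0001 = 0.9075
  TFR = 5 × 0.9075 = 4.5375
Rural:
  Sum of ASFRs = 0.2591 + 0.3414 + 0.2949 + 0.1286 + 0.0502 + 0.0088 + 0.0010 = 1.0840
  TFR = 5 × 1.0840 = 5.42
Difference = 4.5375 − 5.42 = -0.8825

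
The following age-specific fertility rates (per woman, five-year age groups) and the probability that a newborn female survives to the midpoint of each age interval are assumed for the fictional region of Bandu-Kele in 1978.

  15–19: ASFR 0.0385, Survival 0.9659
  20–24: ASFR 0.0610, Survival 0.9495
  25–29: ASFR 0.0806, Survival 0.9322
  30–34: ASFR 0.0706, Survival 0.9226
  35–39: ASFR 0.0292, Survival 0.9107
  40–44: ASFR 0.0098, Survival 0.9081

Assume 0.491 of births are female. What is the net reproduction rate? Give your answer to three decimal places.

Proportion female at birth = 0.491.
Per-age-group product (5 × ASFR × survival probability):
  15–19: 5 × 0.0385 × 0.9659 = 0.18594
  20–24: 5 × 0.0610 × 0.9495 = 0.28960
  25–29: 5 × 0.0806 × 0.9322 = 0.37568
  30–34: 5 × 0.0706 × 0.9226 = 0.32568
  35–39: 5 × 0.0292 × 0.9107 = 0.13296
  40–44: 5 × 0.0098 × 0.9081 = 0.04450
Sum = 1.35436
NRR = 0.491 × 1.35436 = 0.66499

0.665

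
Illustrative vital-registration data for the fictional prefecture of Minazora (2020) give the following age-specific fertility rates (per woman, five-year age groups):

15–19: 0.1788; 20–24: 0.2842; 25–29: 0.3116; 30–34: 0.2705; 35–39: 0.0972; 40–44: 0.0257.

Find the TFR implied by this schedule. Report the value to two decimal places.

Sum of ASFRs = 0.1788 + 0.2842 + 0.3116 + 0.2705 + 0.0972 + 0.0257 = 1.1680
TFR = 5 × 1.1680 = 5.84

5.84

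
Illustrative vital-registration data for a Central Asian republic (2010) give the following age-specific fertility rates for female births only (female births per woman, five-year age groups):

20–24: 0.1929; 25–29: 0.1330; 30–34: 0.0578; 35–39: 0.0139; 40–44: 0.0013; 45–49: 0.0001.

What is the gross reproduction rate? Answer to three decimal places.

1.995

Sum of female ASFRs = 0.1929 + 0.1330 + 0.0578 + 0.0139 + 0.0013 + 0.0001 = 0.3990
GRR = 5 × 0.3990 = 1.995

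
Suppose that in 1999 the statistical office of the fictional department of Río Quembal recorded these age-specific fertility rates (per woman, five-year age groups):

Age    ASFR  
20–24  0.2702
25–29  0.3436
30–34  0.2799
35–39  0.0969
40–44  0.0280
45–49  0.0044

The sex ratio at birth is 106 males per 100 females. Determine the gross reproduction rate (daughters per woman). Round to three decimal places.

Proportion female at birth = 100 / (100 + 106) = 0.48544.
Sum of ASFRs = 0.2702 + 0.3436 + 0.2799 + 0.0969 + 0.0280 + 0.0044 = 1.0230
TFR = 5 × 1.0230 = 5.115
GRR = 0.48544 × 5.115 = 2.48303

2.483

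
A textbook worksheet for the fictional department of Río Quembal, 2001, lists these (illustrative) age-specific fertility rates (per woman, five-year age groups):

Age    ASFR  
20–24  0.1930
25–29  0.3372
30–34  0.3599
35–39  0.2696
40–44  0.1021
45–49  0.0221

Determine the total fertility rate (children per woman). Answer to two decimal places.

6.42

Sum of ASFRs = 0.1930 + 0.3372 + 0.3599 + 0.2696 + 0.1021 + 0.0221 = 1.2839
TFR = 5 × 1.2839 = 6.4195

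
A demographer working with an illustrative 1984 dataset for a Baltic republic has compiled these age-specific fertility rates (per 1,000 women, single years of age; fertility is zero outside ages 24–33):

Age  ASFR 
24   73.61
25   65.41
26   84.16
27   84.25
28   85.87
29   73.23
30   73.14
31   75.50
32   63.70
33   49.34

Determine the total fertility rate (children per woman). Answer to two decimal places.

0.73

Sum of ASFRs = 73.61 + 65.41 + 84.16 + 84.25 + 85.87 + 73.23 + 73.14 + 75.50 + 63.70 + 49.34 = 728.21
TFR = 728.21 / 1000 = 0.72821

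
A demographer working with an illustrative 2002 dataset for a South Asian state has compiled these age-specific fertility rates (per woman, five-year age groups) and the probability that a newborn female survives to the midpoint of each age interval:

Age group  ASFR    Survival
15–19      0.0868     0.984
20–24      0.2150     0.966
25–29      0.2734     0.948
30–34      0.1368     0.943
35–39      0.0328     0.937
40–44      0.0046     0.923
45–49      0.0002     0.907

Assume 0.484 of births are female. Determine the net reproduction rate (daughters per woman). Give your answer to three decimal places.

1.734

Proportion female at birth = 0.484.
Weighting each age-specific rate by interval width and survival:
  15–19: 5 × 0.0868 × 0.984 = 0.42706
  20–24: 5 × 0.2150 × 0.966 = 1.03845
  25–29: 5 × 0.2734 × 0.948 = 1.29592
  30–34: 5 × 0.1368 × 0.943 = 0.64501
  35–39: 5 × 0.0328 × 0.937 = 0.15367
  40–44: 5 × 0.0046 × 0.923 = 0.02123
  45–49: 5 × 0.0002 × 0.907 = 0.00091
Sum = 3.58225
NRR = 0.484 × 3.58225 = 1.73381
An NRR exceeding 1 indicates intrinsic growth under these rates.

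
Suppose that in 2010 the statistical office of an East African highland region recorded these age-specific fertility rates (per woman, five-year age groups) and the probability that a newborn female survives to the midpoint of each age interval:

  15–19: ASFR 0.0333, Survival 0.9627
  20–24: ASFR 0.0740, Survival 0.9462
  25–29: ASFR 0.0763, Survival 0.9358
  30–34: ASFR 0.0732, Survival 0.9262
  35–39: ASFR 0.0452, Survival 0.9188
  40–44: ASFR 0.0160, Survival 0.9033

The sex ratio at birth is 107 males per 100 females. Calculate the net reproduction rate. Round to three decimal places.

0.718

Proportion female at birth = 100 / (100 + 107) = 0.48309.
Each age group contributes 5 × ASFR × survival:
  15–19: 5 × 0.0333 × 0.9627 = 0.16029
  20–24: 5 × 0.0740 × 0.9462 = 0.35009
  25–29: 5 × 0.0763 × 0.9358 = 0.35701
  30–34: 5 × 0.0732 × 0.9262 = 0.33899
  35–39: 5 × 0.0452 × 0.9188 = 0.20765
  40–44: 5 × 0.0160 × 0.9033 = 0.07226
Sum = 1.48629
NRR = 0.48309 × 1.48629 = 0.71801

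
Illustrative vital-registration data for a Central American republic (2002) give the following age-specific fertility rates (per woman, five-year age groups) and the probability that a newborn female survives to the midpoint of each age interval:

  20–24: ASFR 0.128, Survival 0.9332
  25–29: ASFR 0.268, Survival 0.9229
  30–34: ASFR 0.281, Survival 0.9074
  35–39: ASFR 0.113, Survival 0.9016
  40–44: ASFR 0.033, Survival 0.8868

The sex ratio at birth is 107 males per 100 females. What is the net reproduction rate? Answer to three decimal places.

1.819

Proportion female at birth = 100 / (100 + 107) = 0.48309.
Each age group contributes 5 × ASFR × survival:
  20–24: 5 × 0.128 × 0.9332 = 0.59725
  25–29: 5 × 0.268 × 0.9229 = 1.23669
  30–34: 5 × 0.281 × 0.9074 = 1.27490
  35–39: 5 × 0.113 × 0.9016 = 0.50940
  40–44: 5 × 0.033 × 0.8868 = 0.14632
Sum = 3.76456
NRR = 0.48309 × 3.76456 = 1.81862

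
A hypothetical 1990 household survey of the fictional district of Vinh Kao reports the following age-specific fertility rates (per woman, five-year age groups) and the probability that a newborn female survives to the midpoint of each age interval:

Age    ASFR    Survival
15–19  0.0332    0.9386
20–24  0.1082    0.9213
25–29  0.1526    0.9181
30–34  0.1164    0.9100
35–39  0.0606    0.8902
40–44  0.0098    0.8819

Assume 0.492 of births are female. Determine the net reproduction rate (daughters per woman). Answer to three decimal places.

1.081

Proportion female at birth = 0.492.
Per-age-group product (5 × ASFR × survival probability):
  15–19: 5 × 0.0332 × 0.9386 = 0.15581
  20–24: 5 × 0.1082 × 0.9213 = 0.49842
  25–29: 5 × 0.1526 × 0.9181 = 0.70051
  30–34: 5 × 0.1164 × 0.9100 = 0.52962
  35–39: 5 × 0.0606 × 0.8902 = 0.26973
  40–44: 5 × 0.0098 × 0.8819 = 0.04321
Sum = 2.19730
NRR = 0.492 × 2.19730 = 1.08107
With NRR above 1 the population is above replacement fertility.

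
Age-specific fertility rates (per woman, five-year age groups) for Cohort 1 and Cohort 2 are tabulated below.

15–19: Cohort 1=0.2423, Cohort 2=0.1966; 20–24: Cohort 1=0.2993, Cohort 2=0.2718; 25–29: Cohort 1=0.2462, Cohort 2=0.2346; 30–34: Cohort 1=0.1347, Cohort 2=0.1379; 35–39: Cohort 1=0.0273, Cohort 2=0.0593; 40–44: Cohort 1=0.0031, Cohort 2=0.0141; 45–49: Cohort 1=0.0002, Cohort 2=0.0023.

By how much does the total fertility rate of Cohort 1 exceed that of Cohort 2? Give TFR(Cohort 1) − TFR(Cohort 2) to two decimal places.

Cohort 1:
  Sum of ASFRs = 0.2423 + 0.2993 + 0.2462 + 0.1347 + 0.0273 + 0.0031 + 0.0002 = 0.9531
  TFR = 5 × 0.9531 = 4.7655
Cohort 2:
  Sum of ASFRs = 0.1966 + 0.2718 + 0.2346 + 0.1379 + 0.0593 + 0.0141 + 0.0023 = 0.9166
  TFR = 5 × 0.9166 = 4.583
Difference = 4.7655 − 4.583 = 0.1825

0.18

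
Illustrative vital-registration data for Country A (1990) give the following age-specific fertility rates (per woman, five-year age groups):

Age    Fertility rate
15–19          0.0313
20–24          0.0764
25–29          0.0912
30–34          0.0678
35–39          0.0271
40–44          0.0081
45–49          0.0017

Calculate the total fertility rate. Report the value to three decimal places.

Sum of ASFRs = 0.0313 + 0.0764 + 0.0912 + 0.0678 + 0.0271 + 0.0081 + 0.0017 = 0.3036
TFR = 5 × 0.3036 = 1.518

1.518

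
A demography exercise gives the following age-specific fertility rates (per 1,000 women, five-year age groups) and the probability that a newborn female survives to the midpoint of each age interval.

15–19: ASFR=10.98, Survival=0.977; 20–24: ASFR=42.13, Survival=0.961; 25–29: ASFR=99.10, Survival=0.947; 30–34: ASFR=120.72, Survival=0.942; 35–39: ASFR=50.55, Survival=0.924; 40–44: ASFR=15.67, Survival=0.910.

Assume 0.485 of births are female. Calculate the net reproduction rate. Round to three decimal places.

Proportion female at birth = 0.485.
Survival-weighted fertility by age (5·fₓ·Sₓ):
  15–19: 5 × 10.98/1000 × 0.977 = 0.05364
  20–24: 5 × 42.13/1000 × 0.961 = 0.20243
  25–29: 5 × 99.10/1000 × 0.947 = 0.46924
  30–34: 5 × 120.72/1000 × 0.942 = 0.56859
  35–39: 5 × 50.55/1000 × 0.924 = 0.23354
  40–44: 5 × 15.67/1000 × 0.910 = 0.07130
Sum = 1.59874
NRR = 0.485 × 1.59874 = 0.77539
With NRR below 1 the population is below replacement fertility.

0.775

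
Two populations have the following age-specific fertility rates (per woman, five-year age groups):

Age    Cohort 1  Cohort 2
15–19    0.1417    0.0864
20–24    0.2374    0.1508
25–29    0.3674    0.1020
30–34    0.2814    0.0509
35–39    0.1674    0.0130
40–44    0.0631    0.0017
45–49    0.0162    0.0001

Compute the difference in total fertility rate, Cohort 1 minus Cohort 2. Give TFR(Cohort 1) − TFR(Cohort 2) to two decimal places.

4.35

Cohort 1:
  Sum of ASFRs = 0.1417 + 0.2374 + 0.3674 + 0.2814 + 0.1674 + 0.0631 + 0.0162 = 1.2746
  TFR = 5 × 1.2746 = 6.373
Cohort 2:
  Sum of ASFRs = 0.0864 + 0.1508 + 0.1020 + 0.0509 + 0.0130 + 0.0017 + 0.0001 = 0.4049
  TFR = 5 × 0.4049 = 2.0245
Difference = 6.373 − 2.0245 = 4.3485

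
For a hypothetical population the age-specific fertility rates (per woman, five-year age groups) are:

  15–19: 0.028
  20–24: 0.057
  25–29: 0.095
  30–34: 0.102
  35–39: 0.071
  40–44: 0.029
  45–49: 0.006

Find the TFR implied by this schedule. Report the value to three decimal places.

Sum of ASFRs = 0.028 + 0.057 + 0.095 + 0.102 + 0.071 + 0.029 + 0.006 = 0.388
TFR = 5 × 0.388 = 1.94

1.940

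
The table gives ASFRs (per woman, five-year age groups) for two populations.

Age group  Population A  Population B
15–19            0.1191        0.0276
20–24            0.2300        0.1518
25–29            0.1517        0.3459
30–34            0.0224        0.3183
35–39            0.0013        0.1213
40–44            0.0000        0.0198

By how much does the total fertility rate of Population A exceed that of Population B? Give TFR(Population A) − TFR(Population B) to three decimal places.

-2.301

Population A:
  Sum of ASFRs = 0.1191 + 0.2300 + 0.1517 + 0.0224 + 0.0013 + 0.0000 = 0.5245
  TFR = 5 × 0.5245 = 2.6225
Population B:
  Sum of ASFRs = 0.0276 + 0.1518 + 0.3459 + 0.3183 + 0.1213 + 0.0198 = 0.9847
  TFR = 5 × 0.9847 = 4.9235
Difference = 2.6225 − 4.9235 = -2.301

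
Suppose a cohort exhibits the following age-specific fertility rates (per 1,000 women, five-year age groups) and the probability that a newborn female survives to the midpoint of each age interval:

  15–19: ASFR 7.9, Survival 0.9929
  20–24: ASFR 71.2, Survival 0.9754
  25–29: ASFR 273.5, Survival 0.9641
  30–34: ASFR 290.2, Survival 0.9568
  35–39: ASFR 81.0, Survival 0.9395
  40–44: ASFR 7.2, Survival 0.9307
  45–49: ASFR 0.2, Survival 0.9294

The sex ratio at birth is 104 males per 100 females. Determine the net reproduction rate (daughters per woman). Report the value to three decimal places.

1.720

Proportion female at birth = 100 / (100 + 104) = 0.49020.
Each age group contributes 5 × ASFR × survival:
  15–19: 5 × 7.9/1000 × 0.9929 = 0.03922
  20–24: 5 × 71.2/1000 × 0.9754 = 0.34724
  25–29: 5 × 273.5/1000 × 0.9641 = 1.31841
  30–34: 5 × 290.2/1000 × 0.9568 = 1.38832
  35–39: 5 × 81.0/1000 × 0.9395 = 0.38050
  40–44: 5 × 7.2/1000 × 0.9307 = 0.03351
  45–49: 5 × 0.2/1000 × 0.9294 = 0.00093
Sum = 3.50813
NRR = 0.49020 × 3.50813 = 1.71969
With NRR above 1 the population is above replacement fertility.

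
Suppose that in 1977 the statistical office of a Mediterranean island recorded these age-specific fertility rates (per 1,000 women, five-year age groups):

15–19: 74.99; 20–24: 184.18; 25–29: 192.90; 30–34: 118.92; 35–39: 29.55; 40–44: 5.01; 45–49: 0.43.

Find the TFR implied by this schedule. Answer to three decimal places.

Sum of ASFRs = 74.99 + 184.18 + 192.90 + 118.92 + 29.55 + 5.01 + 0.43 = 605.98
TFR = 5 × 605.98 / 1000 = 3.0299

3.030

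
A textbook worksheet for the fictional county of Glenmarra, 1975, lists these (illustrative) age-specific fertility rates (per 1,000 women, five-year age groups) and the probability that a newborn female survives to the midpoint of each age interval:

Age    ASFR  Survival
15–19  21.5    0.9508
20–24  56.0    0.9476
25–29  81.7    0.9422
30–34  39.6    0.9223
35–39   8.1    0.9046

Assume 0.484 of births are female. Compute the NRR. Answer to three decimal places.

0.470

Proportion female at birth = 0.484.
Survival-weighted fertility by age (5·fₓ·Sₓ):
  15–19: 5 × 21.5/1000 × 0.9508 = 0.10221
  20–24: 5 × 56.0/1000 × 0.9476 = 0.26533
  25–29: 5 × 81.7/1000 × 0.9422 = 0.38489
  30–34: 5 × 39.6/1000 × 0.9223 = 0.18262
  35–39: 5 × 8.1/1000 × 0.9046 = 0.03664
Sum = 0.97169
NRR = 0.484 × 0.97169 = 0.47030
NRR < 1, so the cohort does not fully replace itself.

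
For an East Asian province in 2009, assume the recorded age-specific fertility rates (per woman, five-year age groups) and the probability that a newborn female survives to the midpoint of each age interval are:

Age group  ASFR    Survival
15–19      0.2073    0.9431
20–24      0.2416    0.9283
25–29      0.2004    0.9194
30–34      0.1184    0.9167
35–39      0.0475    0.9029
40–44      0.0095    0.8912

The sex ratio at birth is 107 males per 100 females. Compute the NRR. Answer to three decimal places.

Proportion female at birth = 100 / (100 + 107) = 0.48309.
Each age group contributes 5 × ASFR × survival:
  15–19: 5 × 0.2073 × 0.9431 = 0.97752
  20–24: 5 × 0.2416 × 0.9283 = 1.12139
  25–29: 5 × 0.2004 × 0.9194 = 0.92124
  30–34: 5 × 0.1184 × 0.9167 = 0.54269
  35–39: 5 × 0.0475 × 0.9029 = 0.21444
  40–44: 5 × 0.0095 × 0.8912 = 0.04233
Sum = 3.81961
NRR = 0.48309 × 3.81961 = 1.84522

1.845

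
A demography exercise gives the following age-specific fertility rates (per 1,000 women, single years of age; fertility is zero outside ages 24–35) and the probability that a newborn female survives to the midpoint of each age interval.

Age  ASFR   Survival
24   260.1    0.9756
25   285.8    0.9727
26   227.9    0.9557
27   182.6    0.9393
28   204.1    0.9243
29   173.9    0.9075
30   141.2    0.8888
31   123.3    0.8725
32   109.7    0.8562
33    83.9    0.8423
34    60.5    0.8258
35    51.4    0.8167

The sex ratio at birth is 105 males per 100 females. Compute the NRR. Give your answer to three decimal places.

0.857

Proportion female at birth = 100 / (100 + 105) = 0.48780.
Weighting each age-specific rate by interval width and survival:
  24: 1 × 260.1/1000 × 0.9756 = 0.25375
  25: 1 × 285.8/1000 × 0.9727 = 0.27800
  26: 1 × 227.9/1000 × 0.9557 = 0.21780
  27: 1 × 182.6/1000 × 0.9393 = 0.17152
  28: 1 × 204.1/1000 × 0.9243 = 0.18865
  29: 1 × 173.9/1000 × 0.9075 = 0.15781
  30: 1 × 141.2/1000 × 0.8888 = 0.12550
  31: 1 × 123.3/1000 × 0.8725 = 0.10758
  32: 1 × 109.7/1000 × 0.8562 = 0.09393
  33: 1 × 83.9/1000 × 0.8423 = 0.07067
  34: 1 × 60.5/1000 × 0.8258 = 0.04996
  35: 1 × 51.4/1000 × 0.8167 = 0.04198
Sum = 1.75715
NRR = 0.48780 × 1.75715 = 0.85714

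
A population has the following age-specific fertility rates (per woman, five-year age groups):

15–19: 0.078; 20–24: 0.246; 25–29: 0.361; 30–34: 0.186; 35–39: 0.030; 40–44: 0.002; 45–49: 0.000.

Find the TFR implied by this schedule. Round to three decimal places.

4.515

Sum of ASFRs = 0.078 + 0.246 + 0.361 + 0.186 + 0.030 + 0.002 + 0.000 = 0.903
TFR = 5 × 0.903 = 4.515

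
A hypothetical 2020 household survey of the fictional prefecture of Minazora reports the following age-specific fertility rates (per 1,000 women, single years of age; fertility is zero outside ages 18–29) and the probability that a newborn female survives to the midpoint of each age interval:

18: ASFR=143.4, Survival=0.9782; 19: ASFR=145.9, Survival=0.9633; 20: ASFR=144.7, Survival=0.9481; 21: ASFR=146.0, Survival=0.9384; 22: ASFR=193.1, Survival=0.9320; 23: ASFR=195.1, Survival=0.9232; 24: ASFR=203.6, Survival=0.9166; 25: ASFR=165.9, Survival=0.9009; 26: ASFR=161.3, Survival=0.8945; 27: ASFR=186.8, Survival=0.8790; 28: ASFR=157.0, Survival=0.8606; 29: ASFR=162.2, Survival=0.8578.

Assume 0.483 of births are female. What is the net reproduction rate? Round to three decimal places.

0.886

Proportion female at birth = 0.483.
Survival-weighted fertility by age (1·fₓ·Sₓ):
  18: 1 × 143.4/1000 × 0.9782 = 0.14027
  19: 1 × 145.9/1000 × 0.9633 = 0.14055
  20: 1 × 144.7/1000 × 0.9481 = 0.13719
  21: 1 × 146.0/1000 × 0.9384 = 0.13701
  22: 1 × 193.1/1000 × 0.9320 = 0.17997
  23: 1 × 195.1/1000 × 0.9232 = 0.18012
  24: 1 × 203.6/1000 × 0.9166 = 0.18662
  25: 1 × 165.9/1000 × 0.9009 = 0.14946
  26: 1 × 161.3/1000 × 0.8945 = 0.14428
  27: 1 × 186.8/1000 × 0.8790 = 0.16420
  28: 1 × 157.0/1000 × 0.8606 = 0.13511
  29: 1 × 162.2/1000 × 0.8578 = 0.13914
Sum = 1.83392
NRR = 0.483 × 1.83392 = 0.88578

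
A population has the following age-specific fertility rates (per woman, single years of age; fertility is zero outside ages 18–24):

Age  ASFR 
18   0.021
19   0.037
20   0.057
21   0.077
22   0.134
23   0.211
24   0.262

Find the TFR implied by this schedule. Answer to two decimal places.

0.80

Sum of ASFRs = 0.021 + 0.037 + 0.057 + 0.077 + 0.134 + 0.211 + 0.262 = 0.799
TFR = 0.799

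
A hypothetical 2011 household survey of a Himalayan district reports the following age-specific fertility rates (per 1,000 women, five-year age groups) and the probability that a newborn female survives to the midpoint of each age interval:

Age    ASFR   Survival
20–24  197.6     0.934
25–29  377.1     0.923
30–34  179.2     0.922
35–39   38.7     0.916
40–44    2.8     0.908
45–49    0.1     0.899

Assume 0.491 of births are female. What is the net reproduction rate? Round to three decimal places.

Proportion female at birth = 0.491.
Weighting each age-specific rate by interval width and survival:
  20–24: 5 × 197.6/1000 × 0.934 = 0.92279
  25–29: 5 × 377.1/1000 × 0.923 = 1.74032
  30–34: 5 × 179.2/1000 × 0.922 = 0.82611
  35–39: 5 × 38.7/1000 × 0.916 = 0.17725
  40–44: 5 × 2.8/1000 × 0.908 = 0.01271
  45–49: 5 × 0.1/1000 × 0.899 = 0.00045
Sum = 3.67963
NRR = 0.491 × 3.67963 = 1.80670
With NRR above 1 the population is above replacement fertility.

1.807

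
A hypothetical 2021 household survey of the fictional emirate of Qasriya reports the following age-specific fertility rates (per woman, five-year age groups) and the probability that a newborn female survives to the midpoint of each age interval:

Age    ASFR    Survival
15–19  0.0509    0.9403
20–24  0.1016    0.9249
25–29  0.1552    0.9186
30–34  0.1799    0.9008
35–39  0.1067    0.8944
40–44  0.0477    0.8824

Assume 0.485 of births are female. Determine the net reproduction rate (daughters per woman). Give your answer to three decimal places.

Proportion female at birth = 0.485.
Each age group contributes 5 × ASFR × survival:
  15–19: 5 × 0.0509 × 0.9403 = 0.23931
  20–24: 5 × 0.1016 × 0.9249 = 0.46985
  25–29: 5 × 0.1552 × 0.9186 = 0.71283
  30–34: 5 × 0.1799 × 0.9008 = 0.81027
  35–39: 5 × 0.1067 × 0.8944 = 0.47716
  40–44: 5 × 0.0477 × 0.8824 = 0.21045
Sum = 2.91987
NRR = 0.485 × 2.91987 = 1.41614

1.416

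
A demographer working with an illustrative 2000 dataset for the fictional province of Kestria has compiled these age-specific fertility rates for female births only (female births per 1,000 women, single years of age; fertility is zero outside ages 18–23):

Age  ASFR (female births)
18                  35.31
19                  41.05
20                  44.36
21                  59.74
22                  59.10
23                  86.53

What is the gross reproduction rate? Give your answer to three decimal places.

0.326

Sum of female ASFRs = 35.31 + 41.05 + 44.36 + 59.74 + 59.10 + 86.53 = 326.09
GRR = 326.09 / 1000 = 0.32609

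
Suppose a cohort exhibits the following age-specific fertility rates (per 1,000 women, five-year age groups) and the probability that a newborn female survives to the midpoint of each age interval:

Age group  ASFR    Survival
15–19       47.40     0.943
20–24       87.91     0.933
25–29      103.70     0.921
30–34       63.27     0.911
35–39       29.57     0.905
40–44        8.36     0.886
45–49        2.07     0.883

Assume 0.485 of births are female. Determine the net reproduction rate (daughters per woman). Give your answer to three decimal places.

Proportion female at birth = 0.485.
Each age group contributes 5 × ASFR × survival:
  15–19: 5 × 47.40/1000 × 0.943 = 0.22349
  20–24: 5 × 87.91/1000 × 0.933 = 0.41010
  25–29: 5 × 103.70/1000 × 0.921 = 0.47754
  30–34: 5 × 63.27/1000 × 0.911 = 0.28819
  35–39: 5 × 29.57/1000 × 0.905 = 0.13380
  40–44: 5 × 8.36/1000 × 0.886 = 0.03703
  45–49: 5 × 2.07/1000 × 0.883 = 0.00914
Sum = 1.57929
NRR = 0.485 × 1.57929 = 0.76596

0.766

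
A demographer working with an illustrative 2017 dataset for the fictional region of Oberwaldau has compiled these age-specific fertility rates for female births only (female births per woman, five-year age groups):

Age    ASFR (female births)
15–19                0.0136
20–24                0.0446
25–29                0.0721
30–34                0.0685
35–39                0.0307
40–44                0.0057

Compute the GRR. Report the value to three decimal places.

1.176

Sum of female ASFRs = 0.0136 + 0.0446 + 0.0721 + 0.0685 + 0.0307 + 0.0057 = 0.2352
GRR = 5 × 0.2352 = 1.176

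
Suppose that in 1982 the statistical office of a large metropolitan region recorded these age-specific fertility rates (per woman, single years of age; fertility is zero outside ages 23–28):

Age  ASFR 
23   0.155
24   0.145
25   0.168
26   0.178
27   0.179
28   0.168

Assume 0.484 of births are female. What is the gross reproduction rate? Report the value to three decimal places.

0.481

Proportion female at birth = 0.484.
Sum of ASFRs = 0.155 + 0.145 + 0.168 + 0.178 + 0.179 + 0.168 = 0.993
TFR = 0.993
GRR = 0.484 × 0.993 = 0.48061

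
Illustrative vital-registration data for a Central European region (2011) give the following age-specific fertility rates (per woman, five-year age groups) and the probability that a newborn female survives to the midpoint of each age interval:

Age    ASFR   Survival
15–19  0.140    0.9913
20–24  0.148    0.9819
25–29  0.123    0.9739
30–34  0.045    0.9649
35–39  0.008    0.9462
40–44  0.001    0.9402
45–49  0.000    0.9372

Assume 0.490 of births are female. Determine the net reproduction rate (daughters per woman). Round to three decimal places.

1.117

Proportion female at birth = 0.490.
Weighting each age-specific rate by interval width and survival:
  15–19: 5 × 0.140 × 0.9913 = 0.69391
  20–24: 5 × 0.148 × 0.9819 = 0.72661
  25–29: 5 × 0.123 × 0.9739 = 0.59895
  30–34: 5 × 0.045 × 0.9649 = 0.21710
  35–39: 5 × 0.008 × 0.9462 = 0.03785
  40–44: 5 × 0.001 × 0.9402 = 0.00470
  45–49: 5 × 0.000 × 0.9372 = 0.00000
Sum = 2.27912
NRR = 0.490 × 2.27912 = 1.11677
With NRR above 1 the population is above replacement fertility.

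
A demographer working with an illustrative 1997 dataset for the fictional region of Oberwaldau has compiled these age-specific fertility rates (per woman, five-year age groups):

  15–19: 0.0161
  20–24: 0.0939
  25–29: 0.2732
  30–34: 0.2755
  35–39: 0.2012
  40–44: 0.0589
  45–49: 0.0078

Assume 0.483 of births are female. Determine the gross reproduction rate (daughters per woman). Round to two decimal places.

2.24

Proportion female at birth = 0.483.
Sum of ASFRs = 0.0161 + 0.0939 + 0.2732 + 0.2755 + 0.2012 + 0.0589 + 0.0078 = 0.9266
TFR = 5 × 0.9266 = 4.633
GRR = 0.483 × 4.633 = 2.23774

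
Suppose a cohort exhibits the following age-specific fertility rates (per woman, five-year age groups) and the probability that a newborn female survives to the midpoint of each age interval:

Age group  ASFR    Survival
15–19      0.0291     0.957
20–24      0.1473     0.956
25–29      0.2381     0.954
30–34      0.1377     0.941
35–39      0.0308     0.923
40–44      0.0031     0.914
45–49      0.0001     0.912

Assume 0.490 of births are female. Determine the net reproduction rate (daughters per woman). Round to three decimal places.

Proportion female at birth = 0.490.
Weighting each age-specific rate by interval width and survival:
  15–19: 5 × 0.0291 × 0.957 = 0.13924
  20–24: 5 × 0.1473 × 0.956 = 0.70409
  25–29: 5 × 0.2381 × 0.954 = 1.13574
  30–34: 5 × 0.1377 × 0.941 = 0.64788
  35–39: 5 × 0.0308 × 0.923 = 0.14214
  40–44: 5 × 0.0031 × 0.914 = 0.01417
  45–49: 5 × 0.0001 × 0.912 = 0.00046
Sum = 2.78372
NRR = 0.490 × 2.78372 = 1.36402

1.364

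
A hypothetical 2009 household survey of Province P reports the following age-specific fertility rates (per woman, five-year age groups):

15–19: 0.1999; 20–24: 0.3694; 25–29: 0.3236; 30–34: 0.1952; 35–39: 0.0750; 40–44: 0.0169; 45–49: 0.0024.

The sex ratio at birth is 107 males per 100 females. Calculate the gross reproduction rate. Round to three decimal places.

Proportion female at birth = 100 / (100 + 107) = 0.48309.
Sum of ASFRs = 0.1999 + 0.3694 + 0.3236 + 0.1952 + 0.0750 + 0.0169 + 0.0024 = 1.1824
TFR = 5 × 1.1824 = 5.912
GRR = 0.48309 × 5.912 = 2.85603

2.856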